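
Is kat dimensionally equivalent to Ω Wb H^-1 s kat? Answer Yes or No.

No

Left side:
  kat = mol/s = s⁻¹·mol (catalytic activity).
Right side:
  Ω = V/A (resistance = voltage per current),
      = kg·m²·s⁻³·A⁻².
  Wb = V·s (flux: a volt is a weber per second),
      = kg·m²·s⁻²·A⁻¹.
  H = Wb/A (inductance = flux per current),
      = kg·m²·s⁻²·A⁻².
  So H⁻¹ = kg⁻¹·m⁻²·s²·A².
  kat = mol/s = s⁻¹·mol (catalytic activity).
  Combining: Ω·Wb·H⁻¹·s·kat = (kg·m²·s⁻³·A⁻²) · (kg·m²·s⁻²·A⁻¹) · (kg⁻¹·m⁻²·s²·A²) · s · (s⁻¹·mol) = kg·m²·s⁻³·A⁻¹·mol.
Left is s⁻¹·mol; right is kg·m²·s⁻³·A⁻¹·mol — different.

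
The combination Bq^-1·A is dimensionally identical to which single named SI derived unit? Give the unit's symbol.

Bq = s⁻¹.
So Bq⁻¹ = s.
Combining: Bq⁻¹·A = s · A = s·A.
s·A is the base-SI form of the coulomb.

C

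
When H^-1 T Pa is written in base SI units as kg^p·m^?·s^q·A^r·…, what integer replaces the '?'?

-3

H = kg·m²·s⁻²·A⁻².
So H⁻¹ = kg⁻¹·m⁻²·s²·A².
T = kg·s⁻²·A⁻¹.
Pa = kg·m⁻¹·s⁻².
Combining: H⁻¹·T·Pa = (kg⁻¹·m⁻²·s²·A²) · (kg·s⁻²·A⁻¹) · (kg·m⁻¹·s⁻²) = kg·m⁻³·s⁻²·A.
The exponent of m is -3.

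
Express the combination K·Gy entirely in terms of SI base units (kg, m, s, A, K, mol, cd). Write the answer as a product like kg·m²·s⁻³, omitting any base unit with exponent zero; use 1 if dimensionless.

Gy = m²·s⁻².
Combining: K·Gy = K · (m²·s⁻²) = m²·s⁻²·K.

m²·s⁻²·K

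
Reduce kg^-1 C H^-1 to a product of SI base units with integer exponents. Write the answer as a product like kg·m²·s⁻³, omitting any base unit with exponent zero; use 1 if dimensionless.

C = A·s = s·A (charge = current × time).
H = Wb/A (inductance = flux per current),
    = kg·m²·s⁻²·A⁻².
So H⁻¹ = kg⁻¹·m⁻²·s²·A².
Combining: kg⁻¹·C·H⁻¹ = kg⁻¹ · (s·A) · (kg⁻¹·m⁻²·s²·A²) = kg⁻²·m⁻²·s³·A³.

kg⁻²·m⁻²·s³·A³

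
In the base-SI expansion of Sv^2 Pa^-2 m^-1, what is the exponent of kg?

-2

Sv = m²·s⁻².
So Sv² = m⁴·s⁻⁴.
Pa = kg·m⁻¹·s⁻².
So Pa⁻² = kg⁻²·m²·s⁴.
Combining: Sv²·Pa⁻²·m⁻¹ = (m⁴·s⁻⁴) · (kg⁻²·m²·s⁴) · m⁻¹ = kg⁻²·m⁵.
The exponent of kg is -2.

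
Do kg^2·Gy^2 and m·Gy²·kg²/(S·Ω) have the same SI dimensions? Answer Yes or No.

No

Left side:
  Gy = J/kg (absorbed dose = energy per mass),
      = m²·s⁻².
  So Gy² = m⁴·s⁻⁴.
  Combining: kg²·Gy² = kg² · (m⁴·s⁻⁴) = kg²·m⁴·s⁻⁴.
Right side:
  S = kg⁻¹·m⁻²·s³·A².
  So S⁻¹ = kg·m²·s⁻³·A⁻².
  Gy = m²·s⁻².
  So Gy² = m⁴·s⁻⁴.
  Ω = kg·m²·s⁻³·A⁻².
  So Ω⁻¹ = kg⁻¹·m⁻²·s³·A².
  Combining: m·S⁻¹·Gy²·Ω⁻¹·kg² = m · (kg·m²·s⁻³·A⁻²) · (m⁴·s⁻⁴) · (kg⁻¹·m⁻²·s³·A²) · kg² = kg²·m⁵·s⁻⁴.
Left is kg²·m⁴·s⁻⁴; right is kg²·m⁵·s⁻⁴ — different.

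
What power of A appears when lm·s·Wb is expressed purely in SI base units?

-1

lm = cd·sr = cd (luminous flux; sr is dimensionless).
Wb = V·s (flux: a volt is a weber per second),
    = kg·m²·s⁻²·A⁻¹.
Combining: lm·s·Wb = cd · s · (kg·m²·s⁻²·A⁻¹) = kg·m²·s⁻¹·A⁻¹·cd.
The exponent of A is -1.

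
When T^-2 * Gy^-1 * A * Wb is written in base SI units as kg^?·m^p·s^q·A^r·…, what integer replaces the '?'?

T = Wb/m² (flux density = flux per area),
    = kg·s⁻²·A⁻¹.
So T⁻² = kg⁻²·s⁴·A².
Gy = J/kg (absorbed dose = energy per mass),
    = m²·s⁻².
So Gy⁻¹ = m⁻²·s².
Wb = V·s (flux: a volt is a weber per second),
    = kg·m²·s⁻²·A⁻¹.
Combining: T⁻²·Gy⁻¹·A·Wb = (kg⁻²·s⁴·A²) · (m⁻²·s²) · A · (kg·m²·s⁻²·A⁻¹) = kg⁻¹·s⁴·A².
The exponent of kg is -1.

-1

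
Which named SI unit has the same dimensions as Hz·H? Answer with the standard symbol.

Ω

Hz = 1/s = s⁻¹ (frequency is cycles per second).
H = Wb/A (inductance = flux per current),
    = kg·m²·s⁻²·A⁻².
Combining: Hz·H = s⁻¹ · (kg·m²·s⁻²·A⁻²) = kg·m²·s⁻³·A⁻².
kg·m²·s⁻³·A⁻² is the base-SI form of the ohm.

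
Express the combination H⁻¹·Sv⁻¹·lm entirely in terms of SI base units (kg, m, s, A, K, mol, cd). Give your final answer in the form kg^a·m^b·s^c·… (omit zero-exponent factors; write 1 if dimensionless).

H = Wb/A (inductance = flux per current),
    = kg·m²·s⁻²·A⁻².
So H⁻¹ = kg⁻¹·m⁻²·s²·A².
Sv = J/kg (equivalent dose = energy per mass),
    = m²·s⁻².
So Sv⁻¹ = m⁻²·s².
lm = cd·sr = cd (luminous flux; sr is dimensionless).
Combining: H⁻¹·Sv⁻¹·lm = (kg⁻¹·m⁻²·s²·A²) · (m⁻²·s²) · cd = kg⁻¹·m⁻⁴·s⁴·A²·cd.

kg⁻¹·m⁻⁴·s⁴·A²·cd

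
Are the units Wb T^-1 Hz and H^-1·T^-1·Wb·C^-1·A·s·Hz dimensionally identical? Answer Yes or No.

No

Left side:
  Wb = kg·m²·s⁻²·A⁻¹.
  T = kg·s⁻²·A⁻¹.
  So T⁻¹ = kg⁻¹·s²·A.
  Hz = s⁻¹.
  Combining: Wb·T⁻¹·Hz = (kg·m²·s⁻²·A⁻¹) · (kg⁻¹·s²·A) · s⁻¹ = m²·s⁻¹.
Right side:
  H = kg·m²·s⁻²·A⁻².
  So H⁻¹ = kg⁻¹·m⁻²·s²·A².
  T = kg·s⁻²·A⁻¹.
  So T⁻¹ = kg⁻¹·s²·A.
  Wb = kg·m²·s⁻²·A⁻¹.
  C = s·A.
  So C⁻¹ = s⁻¹·A⁻¹.
  Hz = s⁻¹.
  Combining: H⁻¹·T⁻¹·Wb·C⁻¹·A·s·Hz = (kg⁻¹·m⁻²·s²·A²) · (kg⁻¹·s²·A) · (kg·m²·s⁻²·A⁻¹) · (s⁻¹·A⁻¹) · A · s · s⁻¹ = kg⁻¹·s·A².
Left is m²·s⁻¹; right is kg⁻¹·s·A² — different.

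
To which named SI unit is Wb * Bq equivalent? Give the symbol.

V

Wb = V·s (flux: a volt is a weber per second),
    = kg·m²·s⁻²·A⁻¹.
Bq = 1/s = s⁻¹ (activity is decays per second).
Combining: Wb·Bq = (kg·m²·s⁻²·A⁻¹) · s⁻¹ = kg·m²·s⁻³·A⁻¹.
kg·m²·s⁻³·A⁻¹ is the base-SI form of the volt.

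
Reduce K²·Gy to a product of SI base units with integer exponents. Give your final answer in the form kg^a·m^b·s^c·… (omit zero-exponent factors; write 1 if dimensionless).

Gy = m²·s⁻².
Combining: K²·Gy = K² · (m²·s⁻²) = m²·s⁻²·K².

m²·s⁻²·K²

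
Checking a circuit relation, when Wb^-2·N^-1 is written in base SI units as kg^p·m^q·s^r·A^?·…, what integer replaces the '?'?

Wb = kg·m²·s⁻²·A⁻¹.
So Wb⁻² = kg⁻²·m⁻⁴·s⁴·A².
N = kg·m·s⁻².
So N⁻¹ = kg⁻¹·m⁻¹·s².
Combining: Wb⁻²·N⁻¹ = (kg⁻²·m⁻⁴·s⁴·A²) · (kg⁻¹·m⁻¹·s²) = kg⁻³·m⁻⁵·s⁶·A².
The exponent of A is 2.

2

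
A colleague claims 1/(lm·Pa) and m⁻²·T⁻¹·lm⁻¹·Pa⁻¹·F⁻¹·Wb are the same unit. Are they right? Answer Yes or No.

Left side:
  lm = cd.
  So lm⁻¹ = cd⁻¹.
  Pa = kg·m⁻¹·s⁻².
  So Pa⁻¹ = kg⁻¹·m·s².
  Combining: lm⁻¹·Pa⁻¹ = cd⁻¹ · (kg⁻¹·m·s²) = kg⁻¹·m·s²·cd⁻¹.
Right side:
  T = kg·s⁻²·A⁻¹.
  So T⁻¹ = kg⁻¹·s²·A.
  lm = cd.
  So lm⁻¹ = cd⁻¹.
  Pa = kg·m⁻¹·s⁻².
  So Pa⁻¹ = kg⁻¹·m·s².
  F = kg⁻¹·m⁻²·s⁴·A².
  So F⁻¹ = kg·m²·s⁻⁴·A⁻².
  Wb = kg·m²·s⁻²·A⁻¹.
  Combining: m⁻²·T⁻¹·lm⁻¹·Pa⁻¹·F⁻¹·Wb = m⁻² · (kg⁻¹·s²·A) · cd⁻¹ · (kg⁻¹·m·s²) · (kg·m²·s⁻⁴·A⁻²) · (kg·m²·s⁻²·A⁻¹) = m³·s⁻²·A⁻²·cd⁻¹.
Left is kg⁻¹·m·s²·cd⁻¹; right is m³·s⁻²·A⁻²·cd⁻¹ — different.

No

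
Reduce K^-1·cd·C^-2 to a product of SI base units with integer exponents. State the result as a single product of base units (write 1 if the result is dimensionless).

C = A·s = s·A (charge = current × time).
So C⁻² = s⁻²·A⁻².
Combining: K⁻¹·cd·C⁻² = K⁻¹ · cd · (s⁻²·A⁻²) = s⁻²·A⁻²·K⁻¹·cd.

s⁻²·A⁻²·K⁻¹·cd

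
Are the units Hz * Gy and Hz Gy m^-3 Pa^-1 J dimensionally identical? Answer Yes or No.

Left side:
  Hz = 1/s = s⁻¹ (frequency is cycles per second).
  Gy = J/kg (absorbed dose = energy per mass),
      = m²·s⁻².
  Combining: Hz·Gy = s⁻¹ · (m²·s⁻²) = m²·s⁻³.
Right side:
  Hz = 1/s = s⁻¹ (frequency is cycles per second).
  Gy = J/kg (absorbed dose = energy per mass),
      = m²·s⁻².
  Pa = N/m² (pressure = force per area),
      = kg·m⁻¹·s⁻².
  So Pa⁻¹ = kg⁻¹·m·s².
  J = N·m (work = force × distance),
      = kg·m²·s⁻².
  Combining: Hz·Gy·m⁻³·Pa⁻¹·J = s⁻¹ · (m²·s⁻²) · m⁻³ · (kg⁻¹·m·s²) · (kg·m²·s⁻²) = m²·s⁻³.
Both reduce to m²·s⁻³.

Yes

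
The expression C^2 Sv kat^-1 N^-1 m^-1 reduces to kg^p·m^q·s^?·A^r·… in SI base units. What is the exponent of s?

3

C = A·s = s·A (charge = current × time).
So C² = s²·A².
Sv = J/kg (equivalent dose = energy per mass),
    = m²·s⁻².
kat = mol/s = s⁻¹·mol (catalytic activity).
So kat⁻¹ = s·mol⁻¹.
N = kg·m/s² = kg·m·s⁻² (force = mass × acceleration).
So N⁻¹ = kg⁻¹·m⁻¹·s².
Combining: C²·Sv·kat⁻¹·N⁻¹·m⁻¹ = (s²·A²) · (m²·s⁻²) · (s·mol⁻¹) · (kg⁻¹·m⁻¹·s²) · m⁻¹ = kg⁻¹·s³·A²·mol⁻¹.
The exponent of s is 3.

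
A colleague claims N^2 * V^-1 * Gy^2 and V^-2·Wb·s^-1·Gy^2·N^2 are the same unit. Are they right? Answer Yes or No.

Yes

Left side:
  N = kg·m/s² = kg·m·s⁻² (force = mass × acceleration).
  So N² = kg²·m²·s⁻⁴.
  V = W/A (potential = power per current),
      = kg·m²·s⁻³·A⁻¹.
  So V⁻¹ = kg⁻¹·m⁻²·s³·A.
  Gy = J/kg (absorbed dose = energy per mass),
      = m²·s⁻².
  So Gy² = m⁴·s⁻⁴.
  Combining: N²·V⁻¹·Gy² = (kg²·m²·s⁻⁴) · (kg⁻¹·m⁻²·s³·A) · (m⁴·s⁻⁴) = kg·m⁴·s⁻⁵·A.
Right side:
  V = W/A (potential = power per current),
      = kg·m²·s⁻³·A⁻¹.
  So V⁻² = kg⁻²·m⁻⁴·s⁶·A².
  Wb = V·s (flux: a volt is a weber per second),
      = kg·m²·s⁻²·A⁻¹.
  Gy = J/kg (absorbed dose = energy per mass),
      = m²·s⁻².
  So Gy² = m⁴·s⁻⁴.
  N = kg·m/s² = kg·m·s⁻² (force = mass × acceleration).
  So N² = kg²·m²·s⁻⁴.
  Combining: V⁻²·Wb·s⁻¹·Gy²·N² = (kg⁻²·m⁻⁴·s⁶·A²) · (kg·m²·s⁻²·A⁻¹) · s⁻¹ · (m⁴·s⁻⁴) · (kg²·m²·s⁻⁴) = kg·m⁴·s⁻⁵·A.
Both reduce to kg·m⁴·s⁻⁵·A.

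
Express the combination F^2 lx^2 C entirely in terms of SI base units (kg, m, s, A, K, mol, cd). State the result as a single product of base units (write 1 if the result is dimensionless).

F = C/V (capacitance = charge per voltage),
    = A·s/(kg·m²·s⁻³·A⁻¹) (substituting C and V),
    = kg⁻¹·m⁻²·s⁴·A².
So F² = kg⁻²·m⁻⁴·s⁸·A⁴.
lx = lm/m² (illuminance = luminous flux per area),
    = m⁻²·cd.
So lx² = m⁻⁴·cd².
C = A·s = s·A (charge = current × time).
Combining: F²·lx²·C = (kg⁻²·m⁻⁴·s⁸·A⁴) · (m⁻⁴·cd²) · (s·A) = kg⁻²·m⁻⁸·s⁹·A⁵·cd².

kg⁻²·m⁻⁸·s⁹·A⁵·cd²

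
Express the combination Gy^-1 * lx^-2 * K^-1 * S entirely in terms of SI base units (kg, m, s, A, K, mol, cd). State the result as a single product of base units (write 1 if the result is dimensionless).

Gy = J/kg (absorbed dose = energy per mass),
    = m²·s⁻².
So Gy⁻¹ = m⁻²·s².
lx = lm/m² (illuminance = luminous flux per area),
    = m⁻²·cd.
So lx⁻² = m⁴·cd⁻².
S = 1/Ω (conductance is reciprocal resistance),
    = kg⁻¹·m⁻²·s³·A².
Combining: Gy⁻¹·lx⁻²·K⁻¹·S = (m⁻²·s²) · (m⁴·cd⁻²) · K⁻¹ · (kg⁻¹·m⁻²·s³·A²) = kg⁻¹·s⁵·A²·K⁻¹·cd⁻².

kg⁻¹·s⁵·A²·K⁻¹·cd⁻²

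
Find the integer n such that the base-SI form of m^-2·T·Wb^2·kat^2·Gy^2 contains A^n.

T = Wb/m² (flux density = flux per area),
    = kg·s⁻²·A⁻¹.
Wb = V·s (flux: a volt is a weber per second),
    = kg·m²·s⁻²·A⁻¹.
So Wb² = kg²·m⁴·s⁻⁴·A⁻².
kat = mol/s = s⁻¹·mol (catalytic activity).
So kat² = s⁻²·mol².
Gy = J/kg (absorbed dose = energy per mass),
    = m²·s⁻².
So Gy² = m⁴·s⁻⁴.
Combining: m⁻²·T·Wb²·kat²·Gy² = m⁻² · (kg·s⁻²·A⁻¹) · (kg²·m⁴·s⁻⁴·A⁻²) · (s⁻²·mol²) · (m⁴·s⁻⁴) = kg³·m⁶·s⁻¹²·A⁻³·mol².
The exponent of A is -3.

-3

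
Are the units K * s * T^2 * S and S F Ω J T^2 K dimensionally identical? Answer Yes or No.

No

Left side:
  T = Wb/m² (flux density = flux per area),
      = kg·s⁻²·A⁻¹.
  So T² = kg²·s⁻⁴·A⁻².
  S = 1/Ω (conductance is reciprocal resistance),
      = kg⁻¹·m⁻²·s³·A².
  Combining: K·s·T²·S = K · s · (kg²·s⁻⁴·A⁻²) · (kg⁻¹·m⁻²·s³·A²) = kg·m⁻²·K.
Right side:
  S = kg⁻¹·m⁻²·s³·A².
  F = kg⁻¹·m⁻²·s⁴·A².
  Ω = kg·m²·s⁻³·A⁻².
  J = kg·m²·s⁻².
  T = kg·s⁻²·A⁻¹.
  So T² = kg²·s⁻⁴·A⁻².
  Combining: S·F·Ω·J·T²·K = (kg⁻¹·m⁻²·s³·A²) · (kg⁻¹·m⁻²·s⁴·A²) · (kg·m²·s⁻³·A⁻²) · (kg·m²·s⁻²) · (kg²·s⁻⁴·A⁻²) · K = kg²·s⁻²·K.
Left is kg·m⁻²·K; right is kg²·s⁻²·K — different.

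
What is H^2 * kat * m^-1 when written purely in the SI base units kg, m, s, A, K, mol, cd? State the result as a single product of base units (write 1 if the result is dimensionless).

kg²·m³·s⁻⁵·A⁻⁴·mol

H = Wb/A (inductance = flux per current),
    = kg·m²·s⁻²·A⁻².
So H² = kg²·m⁴·s⁻⁴·A⁻⁴.
kat = mol/s = s⁻¹·mol (catalytic activity).
Combining: H²·kat·m⁻¹ = (kg²·m⁴·s⁻⁴·A⁻⁴) · (s⁻¹·mol) · m⁻¹ = kg²·m³·s⁻⁵·A⁻⁴·mol.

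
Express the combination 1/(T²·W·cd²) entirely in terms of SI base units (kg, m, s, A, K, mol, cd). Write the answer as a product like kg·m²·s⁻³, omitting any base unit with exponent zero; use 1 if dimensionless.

kg⁻³·m⁻²·s⁷·A²·cd⁻²

T = kg·s⁻²·A⁻¹.
So T⁻² = kg⁻²·s⁴·A².
W = kg·m²·s⁻³.
So W⁻¹ = kg⁻¹·m⁻²·s³.
Combining: T⁻²·W⁻¹·cd⁻² = (kg⁻²·s⁴·A²) · (kg⁻¹·m⁻²·s³) · cd⁻² = kg⁻³·m⁻²·s⁷·A²·cd⁻².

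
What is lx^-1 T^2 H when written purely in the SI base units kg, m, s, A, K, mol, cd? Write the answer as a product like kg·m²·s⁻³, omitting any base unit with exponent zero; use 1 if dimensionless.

kg³·m⁴·s⁻⁶·A⁻⁴·cd⁻¹

lx = m⁻²·cd.
So lx⁻¹ = m²·cd⁻¹.
T = kg·s⁻²·A⁻¹.
So T² = kg²·s⁻⁴·A⁻².
H = kg·m²·s⁻²·A⁻².
Combining: lx⁻¹·T²·H = (m²·cd⁻¹) · (kg²·s⁻⁴·A⁻²) · (kg·m²·s⁻²·A⁻²) = kg³·m⁴·s⁻⁶·A⁻⁴·cd⁻¹.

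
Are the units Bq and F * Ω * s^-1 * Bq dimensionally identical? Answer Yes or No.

Left side:
  Bq = 1/s = s⁻¹ (activity is decays per second).
Right side:
  F = C/V (capacitance = charge per voltage),
      = A·s/(kg·m²·s⁻³·A⁻¹) (substituting C and V),
      = kg⁻¹·m⁻²·s⁴·A².
  Ω = V/A (resistance = voltage per current),
      = kg·m²·s⁻³·A⁻².
  Bq = 1/s = s⁻¹ (activity is decays per second).
  Combining: F·Ω·s⁻¹·Bq = (kg⁻¹·m⁻²·s⁴·A²) · (kg·m²·s⁻³·A⁻²) · s⁻¹ · s⁻¹ = s⁻¹.
Both reduce to s⁻¹.

Yes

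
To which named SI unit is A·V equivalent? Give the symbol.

V = kg·m²·s⁻³·A⁻¹.
Combining: A·V = A · (kg·m²·s⁻³·A⁻¹) = kg·m²·s⁻³.
kg·m²·s⁻³ is the base-SI form of the watt.

W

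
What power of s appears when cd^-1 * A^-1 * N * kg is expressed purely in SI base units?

-2

N = kg·m·s⁻².
Combining: cd⁻¹·A⁻¹·N·kg = cd⁻¹ · A⁻¹ · (kg·m·s⁻²) · kg = kg²·m·s⁻²·A⁻¹·cd⁻¹.
The exponent of s is -2.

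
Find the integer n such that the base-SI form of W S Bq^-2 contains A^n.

W = J/s (power = energy per time),
    = kg·m²·s⁻³.
S = 1/Ω (conductance is reciprocal resistance),
    = kg⁻¹·m⁻²·s³·A².
Bq = 1/s = s⁻¹ (activity is decays per second).
So Bq⁻² = s².
Combining: W·S·Bq⁻² = (kg·m²·s⁻³) · (kg⁻¹·m⁻²·s³·A²) · s² = s²·A².
The exponent of A is 2.

2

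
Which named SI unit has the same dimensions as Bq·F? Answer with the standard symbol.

S

Bq = 1/s = s⁻¹ (activity is decays per second).
F = C/V (capacitance = charge per voltage),
    = A·s/(kg·m²·s⁻³·A⁻¹) (substituting C and V),
    = kg⁻¹·m⁻²·s⁴·A².
Combining: Bq·F = s⁻¹ · (kg⁻¹·m⁻²·s⁴·A²) = kg⁻¹·m⁻²·s³·A².
kg⁻¹·m⁻²·s³·A² is the base-SI form of the siemens.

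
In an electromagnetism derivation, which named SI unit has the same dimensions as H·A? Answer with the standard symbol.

H = kg·m²·s⁻²·A⁻².
Combining: H·A = (kg·m²·s⁻²·A⁻²) · A = kg·m²·s⁻²·A⁻¹.
kg·m²·s⁻²·A⁻¹ is the base-SI form of the weber.

Wb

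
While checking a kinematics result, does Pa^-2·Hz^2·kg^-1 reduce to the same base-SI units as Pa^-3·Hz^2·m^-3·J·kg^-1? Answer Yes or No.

Yes

Left side:
  Pa = N/m² (pressure = force per area),
      = kg·m⁻¹·s⁻².
  So Pa⁻² = kg⁻²·m²·s⁴.
  Hz = 1/s = s⁻¹ (frequency is cycles per second).
  So Hz² = s⁻².
  Combining: Pa⁻²·Hz²·kg⁻¹ = (kg⁻²·m²·s⁴) · s⁻² · kg⁻¹ = kg⁻³·m²·s².
Right side:
  Pa = kg·m⁻¹·s⁻².
  So Pa⁻³ = kg⁻³·m³·s⁶.
  Hz = s⁻¹.
  So Hz² = s⁻².
  J = kg·m²·s⁻².
  Combining: Pa⁻³·Hz²·m⁻³·J·kg⁻¹ = (kg⁻³·m³·s⁶) · s⁻² · m⁻³ · (kg·m²·s⁻²) · kg⁻¹ = kg⁻³·m²·s².
Both reduce to kg⁻³·m²·s².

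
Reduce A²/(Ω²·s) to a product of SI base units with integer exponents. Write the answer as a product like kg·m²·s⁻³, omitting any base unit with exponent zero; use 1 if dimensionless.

kg⁻²·m⁻⁴·s⁵·A⁶

Ω = kg·m²·s⁻³·A⁻².
So Ω⁻² = kg⁻²·m⁻⁴·s⁶·A⁴.
Combining: A²·Ω⁻²·s⁻¹ = A² · (kg⁻²·m⁻⁴·s⁶·A⁴) · s⁻¹ = kg⁻²·m⁻⁴·s⁵·A⁶.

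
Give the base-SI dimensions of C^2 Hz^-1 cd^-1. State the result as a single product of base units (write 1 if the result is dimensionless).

C = A·s = s·A (charge = current × time).
So C² = s²·A².
Hz = 1/s = s⁻¹ (frequency is cycles per second).
So Hz⁻¹ = s.
Combining: C²·Hz⁻¹·cd⁻¹ = (s²·A²) · s · cd⁻¹ = s³·A²·cd⁻¹.

s³·A²·cd⁻¹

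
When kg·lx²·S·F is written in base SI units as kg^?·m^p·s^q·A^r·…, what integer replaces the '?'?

lx = lm/m² (illuminance = luminous flux per area),
    = m⁻²·cd.
So lx² = m⁻⁴·cd².
S = 1/Ω (conductance is reciprocal resistance),
    = kg⁻¹·m⁻²·s³·A².
F = C/V (capacitance = charge per voltage),
    = A·s/(kg·m²·s⁻³·A⁻¹) (substituting C and V),
    = kg⁻¹·m⁻²·s⁴·A².
Combining: kg·lx²·S·F = kg · (m⁻⁴·cd²) · (kg⁻¹·m⁻²·s³·A²) · (kg⁻¹·m⁻²·s⁴·A²) = kg⁻¹·m⁻⁸·s⁷·A⁴·cd².
The exponent of kg is -1.

-1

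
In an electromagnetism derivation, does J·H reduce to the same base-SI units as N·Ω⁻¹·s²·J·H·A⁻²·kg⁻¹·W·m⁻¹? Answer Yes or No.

Yes

Left side:
  J = kg·m²·s⁻².
  H = kg·m²·s⁻²·A⁻².
  Combining: J·H = (kg·m²·s⁻²) · (kg·m²·s⁻²·A⁻²) = kg²·m⁴·s⁻⁴·A⁻².
Right side:
  N = kg·m/s² = kg·m·s⁻² (force = mass × acceleration).
  Ω = V/A (resistance = voltage per current),
      = kg·m²·s⁻³·A⁻².
  So Ω⁻¹ = kg⁻¹·m⁻²·s³·A².
  J = N·m (work = force × distance),
      = kg·m²·s⁻².
  H = Wb/A (inductance = flux per current),
      = kg·m²·s⁻²·A⁻².
  W = J/s (power = energy per time),
      = kg·m²·s⁻³.
  Combining: N·Ω⁻¹·s²·J·H·A⁻²·kg⁻¹·W·m⁻¹ = (kg·m·s⁻²) · (kg⁻¹·m⁻²·s³·A²) · s² · (kg·m²·s⁻²) · (kg·m²·s⁻²·A⁻²) · A⁻² · kg⁻¹ · (kg·m²·s⁻³) · m⁻¹ = kg²·m⁴·s⁻⁴·A⁻².
Both reduce to kg²·m⁴·s⁻⁴·A⁻².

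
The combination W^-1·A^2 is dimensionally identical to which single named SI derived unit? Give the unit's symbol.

W = J/s (power = energy per time),
    = kg·m²·s⁻³.
So W⁻¹ = kg⁻¹·m⁻²·s³.
Combining: W⁻¹·A² = (kg⁻¹·m⁻²·s³) · A² = kg⁻¹·m⁻²·s³·A².
kg⁻¹·m⁻²·s³·A² is the base-SI form of the siemens.

S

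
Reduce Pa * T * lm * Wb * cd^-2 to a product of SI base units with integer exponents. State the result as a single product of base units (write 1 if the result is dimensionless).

kg³·m·s⁻⁶·A⁻²·cd⁻¹

Pa = N/m² (pressure = force per area),
    = kg·m⁻¹·s⁻².
T = Wb/m² (flux density = flux per area),
    = kg·s⁻²·A⁻¹.
lm = cd·sr = cd (luminous flux; sr is dimensionless).
Wb = V·s (flux: a volt is a weber per second),
    = kg·m²·s⁻²·A⁻¹.
Combining: Pa·T·lm·Wb·cd⁻² = (kg·m⁻¹·s⁻²) · (kg·s⁻²·A⁻¹) · cd · (kg·m²·s⁻²·A⁻¹) · cd⁻² = kg³·m·s⁻⁶·A⁻²·cd⁻¹.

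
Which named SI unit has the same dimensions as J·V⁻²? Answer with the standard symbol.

F

J = kg·m²·s⁻².
V = kg·m²·s⁻³·A⁻¹.
So V⁻² = kg⁻²·m⁻⁴·s⁶·A².
Combining: J·V⁻² = (kg·m²·s⁻²) · (kg⁻²·m⁻⁴·s⁶·A²) = kg⁻¹·m⁻²·s⁴·A².
kg⁻¹·m⁻²·s⁴·A² is the base-SI form of the farad.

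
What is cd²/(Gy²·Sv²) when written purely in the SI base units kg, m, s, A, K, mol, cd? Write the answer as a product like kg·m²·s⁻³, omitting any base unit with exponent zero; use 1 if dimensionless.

m⁻⁸·s⁸·cd²

Gy = J/kg (absorbed dose = energy per mass),
    = m²·s⁻².
So Gy⁻² = m⁻⁴·s⁴.
Sv = J/kg (equivalent dose = energy per mass),
    = m²·s⁻².
So Sv⁻² = m⁻⁴·s⁴.
Combining: cd²·Gy⁻²·Sv⁻² = cd² · (m⁻⁴·s⁴) · (m⁻⁴·s⁴) = m⁻⁸·s⁸·cd².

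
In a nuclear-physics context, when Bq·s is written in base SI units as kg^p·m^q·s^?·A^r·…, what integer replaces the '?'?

0

Bq = 1/s = s⁻¹ (activity is decays per second).
Combining: Bq·s = s⁻¹ · s = 1.
The exponent of s is 0.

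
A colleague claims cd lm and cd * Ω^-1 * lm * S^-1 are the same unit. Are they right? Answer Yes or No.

Left side:
  lm = cd·sr = cd (luminous flux; sr is dimensionless).
  Combining: cd·lm = cd · cd = cd².
Right side:
  Ω = kg·m²·s⁻³·A⁻².
  So Ω⁻¹ = kg⁻¹·m⁻²·s³·A².
  lm = cd.
  S = kg⁻¹·m⁻²·s³·A².
  So S⁻¹ = kg·m²·s⁻³·A⁻².
  Combining: cd·Ω⁻¹·lm·S⁻¹ = cd · (kg⁻¹·m⁻²·s³·A²) · cd · (kg·m²·s⁻³·A⁻²) = cd².
Both reduce to cd².

Yes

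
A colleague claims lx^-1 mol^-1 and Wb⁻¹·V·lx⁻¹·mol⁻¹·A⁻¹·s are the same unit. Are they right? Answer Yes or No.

No

Left side:
  lx = m⁻²·cd.
  So lx⁻¹ = m²·cd⁻¹.
  Combining: lx⁻¹·mol⁻¹ = (m²·cd⁻¹) · mol⁻¹ = m²·mol⁻¹·cd⁻¹.
Right side:
  Wb = V·s (flux: a volt is a weber per second),
      = kg·m²·s⁻²·A⁻¹.
  So Wb⁻¹ = kg⁻¹·m⁻²·s²·A.
  V = W/A (potential = power per current),
      = kg·m²·s⁻³·A⁻¹.
  lx = lm/m² (illuminance = luminous flux per area),
      = m⁻²·cd.
  So lx⁻¹ = m²·cd⁻¹.
  Combining: Wb⁻¹·V·lx⁻¹·mol⁻¹·A⁻¹·s = (kg⁻¹·m⁻²·s²·A) · (kg·m²·s⁻³·A⁻¹) · (m²·cd⁻¹) · mol⁻¹ · A⁻¹ · s = m²·A⁻¹·mol⁻¹·cd⁻¹.
Left is m²·mol⁻¹·cd⁻¹; right is m²·A⁻¹·mol⁻¹·cd⁻¹ — different.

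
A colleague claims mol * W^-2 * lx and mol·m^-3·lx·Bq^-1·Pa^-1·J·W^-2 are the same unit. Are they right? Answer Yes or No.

No

Left side:
  W = kg·m²·s⁻³.
  So W⁻² = kg⁻²·m⁻⁴·s⁶.
  lx = m⁻²·cd.
  Combining: mol·W⁻²·lx = mol · (kg⁻²·m⁻⁴·s⁶) · (m⁻²·cd) = kg⁻²·m⁻⁶·s⁶·mol·cd.
Right side:
  lx = lm/m² (illuminance = luminous flux per area),
      = m⁻²·cd.
  Bq = 1/s = s⁻¹ (activity is decays per second).
  So Bq⁻¹ = s.
  Pa = N/m² (pressure = force per area),
      = kg·m⁻¹·s⁻².
  So Pa⁻¹ = kg⁻¹·m·s².
  J = N·m (work = force × distance),
      = kg·m²·s⁻².
  W = J/s (power = energy per time),
      = kg·m²·s⁻³.
  So W⁻² = kg⁻²·m⁻⁴·s⁶.
  Combining: mol·m⁻³·lx·Bq⁻¹·Pa⁻¹·J·W⁻² = mol · m⁻³ · (m⁻²·cd) · s · (kg⁻¹·m·s²) · (kg·m²·s⁻²) · (kg⁻²·m⁻⁴·s⁶) = kg⁻²·m⁻⁶·s⁷·mol·cd.
Left is kg⁻²·m⁻⁶·s⁶·mol·cd; right is kg⁻²·m⁻⁶·s⁷·mol·cd — different.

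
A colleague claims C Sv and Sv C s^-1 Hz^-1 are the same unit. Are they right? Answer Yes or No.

Yes

Left side:
  C = s·A.
  Sv = m²·s⁻².
  Combining: C·Sv = (s·A) · (m²·s⁻²) = m²·s⁻¹·A.
Right side:
  Sv = J/kg (equivalent dose = energy per mass),
      = m²·s⁻².
  C = A·s = s·A (charge = current × time).
  Hz = 1/s = s⁻¹ (frequency is cycles per second).
  So Hz⁻¹ = s.
  Combining: Sv·C·s⁻¹·Hz⁻¹ = (m²·s⁻²) · (s·A) · s⁻¹ · s = m²·s⁻¹·A.
Both reduce to m²·s⁻¹·A.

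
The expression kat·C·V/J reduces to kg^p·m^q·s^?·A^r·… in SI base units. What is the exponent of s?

kat = mol/s = s⁻¹·mol (catalytic activity).
C = A·s = s·A (charge = current × time).
V = W/A (potential = power per current),
    = kg·m²·s⁻³·A⁻¹.
J = N·m (work = force × distance),
    = kg·m²·s⁻².
So J⁻¹ = kg⁻¹·m⁻²·s².
Combining: kat·C·V·J⁻¹ = (s⁻¹·mol) · (s·A) · (kg·m²·s⁻³·A⁻¹) · (kg⁻¹·m⁻²·s²) = s⁻¹·mol.
The exponent of s is -1.

-1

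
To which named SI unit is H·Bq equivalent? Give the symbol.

Ω

H = kg·m²·s⁻²·A⁻².
Bq = s⁻¹.
Combining: H·Bq = (kg·m²·s⁻²·A⁻²) · s⁻¹ = kg·m²·s⁻³·A⁻².
kg·m²·s⁻³·A⁻² is the base-SI form of the ohm.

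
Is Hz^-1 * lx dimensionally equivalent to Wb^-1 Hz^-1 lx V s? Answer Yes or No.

Left side:
  Hz = s⁻¹.
  So Hz⁻¹ = s.
  lx = m⁻²·cd.
  Combining: Hz⁻¹·lx = s · (m⁻²·cd) = m⁻²·s·cd.
Right side:
  Wb = kg·m²·s⁻²·A⁻¹.
  So Wb⁻¹ = kg⁻¹·m⁻²·s²·A.
  Hz = s⁻¹.
  So Hz⁻¹ = s.
  lx = m⁻²·cd.
  V = kg·m²·s⁻³·A⁻¹.
  Combining: Wb⁻¹·Hz⁻¹·lx·V·s = (kg⁻¹·m⁻²·s²·A) · s · (m⁻²·cd) · (kg·m²·s⁻³·A⁻¹) · s = m⁻²·s·cd.
Both reduce to m⁻²·s·cd.

Yes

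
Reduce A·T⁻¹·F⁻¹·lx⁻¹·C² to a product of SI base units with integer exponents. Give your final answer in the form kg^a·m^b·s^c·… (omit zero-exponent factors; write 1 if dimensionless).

T = kg·s⁻²·A⁻¹.
So T⁻¹ = kg⁻¹·s²·A.
F = kg⁻¹·m⁻²·s⁴·A².
So F⁻¹ = kg·m²·s⁻⁴·A⁻².
lx = m⁻²·cd.
So lx⁻¹ = m²·cd⁻¹.
C = s·A.
So C² = s²·A².
Combining: A·T⁻¹·F⁻¹·lx⁻¹·C² = A · (kg⁻¹·s²·A) · (kg·m²·s⁻⁴·A⁻²) · (m²·cd⁻¹) · (s²·A²) = m⁴·A²·cd⁻¹.

m⁴·A²·cd⁻¹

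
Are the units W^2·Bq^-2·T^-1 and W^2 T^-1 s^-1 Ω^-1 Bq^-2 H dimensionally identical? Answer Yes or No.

Left side:
  W = J/s (power = energy per time),
      = kg·m²·s⁻³.
  So W² = kg²·m⁴·s⁻⁶.
  Bq = 1/s = s⁻¹ (activity is decays per second).
  So Bq⁻² = s².
  T = Wb/m² (flux density = flux per area),
      = kg·s⁻²·A⁻¹.
  So T⁻¹ = kg⁻¹·s²·A.
  Combining: W²·Bq⁻²·T⁻¹ = (kg²·m⁴·s⁻⁶) · s² · (kg⁻¹·s²·A) = kg·m⁴·s⁻²·A.
Right side:
  W = kg·m²·s⁻³.
  So W² = kg²·m⁴·s⁻⁶.
  T = kg·s⁻²·A⁻¹.
  So T⁻¹ = kg⁻¹·s²·A.
  Ω = kg·m²·s⁻³·A⁻².
  So Ω⁻¹ = kg⁻¹·m⁻²·s³·A².
  Bq = s⁻¹.
  So Bq⁻² = s².
  H = kg·m²·s⁻²·A⁻².
  Combining: W²·T⁻¹·s⁻¹·Ω⁻¹·Bq⁻²·H = (kg²·m⁴·s⁻⁶) · (kg⁻¹·s²·A) · s⁻¹ · (kg⁻¹·m⁻²·s³·A²) · s² · (kg·m²·s⁻²·A⁻²) = kg·m⁴·s⁻²·A.
Both reduce to kg·m⁴·s⁻²·A.

Yes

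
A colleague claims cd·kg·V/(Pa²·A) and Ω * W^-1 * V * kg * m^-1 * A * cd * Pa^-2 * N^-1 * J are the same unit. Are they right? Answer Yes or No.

Left side:
  Pa = N/m² (pressure = force per area),
      = kg·m⁻¹·s⁻².
  So Pa⁻² = kg⁻²·m²·s⁴.
  V = W/A (potential = power per current),
      = kg·m²·s⁻³·A⁻¹.
  Combining: cd·kg·Pa⁻²·V·A⁻¹ = cd · kg · (kg⁻²·m²·s⁴) · (kg·m²·s⁻³·A⁻¹) · A⁻¹ = m⁴·s·A⁻²·cd.
Right side:
  Ω = V/A (resistance = voltage per current),
      = kg·m²·s⁻³·A⁻².
  W = J/s (power = energy per time),
      = kg·m²·s⁻³.
  So W⁻¹ = kg⁻¹·m⁻²·s³.
  V = W/A (potential = power per current),
      = kg·m²·s⁻³·A⁻¹.
  Pa = N/m² (pressure = force per area),
      = kg·m⁻¹·s⁻².
  So Pa⁻² = kg⁻²·m²·s⁴.
  N = kg·m/s² = kg·m·s⁻² (force = mass × acceleration).
  So N⁻¹ = kg⁻¹·m⁻¹·s².
  J = N·m (work = force × distance),
      = kg·m²·s⁻².
  Combining: Ω·W⁻¹·V·kg·m⁻¹·A·cd·Pa⁻²·N⁻¹·J = (kg·m²·s⁻³·A⁻²) · (kg⁻¹·m⁻²·s³) · (kg·m²·s⁻³·A⁻¹) · kg · m⁻¹ · A · cd · (kg⁻²·m²·s⁴) · (kg⁻¹·m⁻¹·s²) · (kg·m²·s⁻²) = m⁴·s·A⁻²·cd.
Both reduce to m⁴·s·A⁻²·cd.

Yes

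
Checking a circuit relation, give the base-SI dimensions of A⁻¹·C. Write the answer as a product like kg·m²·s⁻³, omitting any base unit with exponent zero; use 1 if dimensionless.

C = A·s = s·A (charge = current × time).
Combining: A⁻¹·C = A⁻¹ · (s·A) = s.

s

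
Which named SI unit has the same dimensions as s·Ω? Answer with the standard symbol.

Ω = V/A (resistance = voltage per current),
    = kg·m²·s⁻³·A⁻².
Combining: s·Ω = s · (kg·m²·s⁻³·A⁻²) = kg·m²·s⁻²·A⁻².
kg·m²·s⁻²·A⁻² is the base-SI form of the henry.

H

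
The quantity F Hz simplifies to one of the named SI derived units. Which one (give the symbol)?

S

F = C/V (capacitance = charge per voltage),
    = A·s/(kg·m²·s⁻³·A⁻¹) (substituting C and V),
    = kg⁻¹·m⁻²·s⁴·A².
Hz = 1/s = s⁻¹ (frequency is cycles per second).
Combining: F·Hz = (kg⁻¹·m⁻²·s⁴·A²) · s⁻¹ = kg⁻¹·m⁻²·s³·A².
kg⁻¹·m⁻²·s³·A² is the base-SI form of the siemens.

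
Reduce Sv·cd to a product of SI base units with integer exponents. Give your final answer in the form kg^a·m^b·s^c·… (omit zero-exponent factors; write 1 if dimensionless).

Sv = m²·s⁻².
Combining: Sv·cd = (m²·s⁻²) · cd = m²·s⁻²·cd.

m²·s⁻²·cd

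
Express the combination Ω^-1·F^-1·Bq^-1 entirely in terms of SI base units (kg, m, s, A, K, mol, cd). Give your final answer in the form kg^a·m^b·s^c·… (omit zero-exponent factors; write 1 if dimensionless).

1

Ω = V/A (resistance = voltage per current),
    = kg·m²·s⁻³·A⁻².
So Ω⁻¹ = kg⁻¹·m⁻²·s³·A².
F = C/V (capacitance = charge per voltage),
    = A·s/(kg·m²·s⁻³·A⁻¹) (substituting C and V),
    = kg⁻¹·m⁻²·s⁴·A².
So F⁻¹ = kg·m²·s⁻⁴·A⁻².
Bq = 1/s = s⁻¹ (activity is decays per second).
So Bq⁻¹ = s.
Combining: Ω⁻¹·F⁻¹·Bq⁻¹ = (kg⁻¹·m⁻²·s³·A²) · (kg·m²·s⁻⁴·A⁻²) · s = 1.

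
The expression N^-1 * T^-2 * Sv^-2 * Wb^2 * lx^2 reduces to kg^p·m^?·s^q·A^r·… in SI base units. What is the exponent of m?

-5

N = kg·m·s⁻².
So N⁻¹ = kg⁻¹·m⁻¹·s².
T = kg·s⁻²·A⁻¹.
So T⁻² = kg⁻²·s⁴·A².
Sv = m²·s⁻².
So Sv⁻² = m⁻⁴·s⁴.
Wb = kg·m²·s⁻²·A⁻¹.
So Wb² = kg²·m⁴·s⁻⁴·A⁻².
lx = m⁻²·cd.
So lx² = m⁻⁴·cd².
Combining: N⁻¹·T⁻²·Sv⁻²·Wb²·lx² = (kg⁻¹·m⁻¹·s²) · (kg⁻²·s⁴·A²) · (m⁻⁴·s⁴) · (kg²·m⁴·s⁻⁴·A⁻²) · (m⁻⁴·cd²) = kg⁻¹·m⁻⁵·s⁶·cd².
The exponent of m is -5.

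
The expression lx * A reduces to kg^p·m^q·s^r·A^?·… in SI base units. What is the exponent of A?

1

lx = lm/m² (illuminance = luminous flux per area),
    = m⁻²·cd.
Combining: lx·A = (m⁻²·cd) · A = m⁻²·A·cd.
The exponent of A is 1.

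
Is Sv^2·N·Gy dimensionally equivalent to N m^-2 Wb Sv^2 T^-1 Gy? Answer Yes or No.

Left side:
  Sv = J/kg (equivalent dose = energy per mass),
      = m²·s⁻².
  So Sv² = m⁴·s⁻⁴.
  N = kg·m/s² = kg·m·s⁻² (force = mass × acceleration).
  Gy = J/kg (absorbed dose = energy per mass),
      = m²·s⁻².
  Combining: Sv²·N·Gy = (m⁴·s⁻⁴) · (kg·m·s⁻²) · (m²·s⁻²) = kg·m⁷·s⁻⁸.
Right side:
  N = kg·m/s² = kg·m·s⁻² (force = mass × acceleration).
  Wb = V·s (flux: a volt is a weber per second),
      = kg·m²·s⁻²·A⁻¹.
  Sv = J/kg (equivalent dose = energy per mass),
      = m²·s⁻².
  So Sv² = m⁴·s⁻⁴.
  T = Wb/m² (flux density = flux per area),
      = kg·s⁻²·A⁻¹.
  So T⁻¹ = kg⁻¹·s²·A.
  Gy = J/kg (absorbed dose = energy per mass),
      = m²·s⁻².
  Combining: N·m⁻²·Wb·Sv²·T⁻¹·Gy = (kg·m·s⁻²) · m⁻² · (kg·m²·s⁻²·A⁻¹) · (m⁴·s⁻⁴) · (kg⁻¹·s²·A) · (m²·s⁻²) = kg·m⁷·s⁻⁸.
Both reduce to kg·m⁷·s⁻⁸.

Yes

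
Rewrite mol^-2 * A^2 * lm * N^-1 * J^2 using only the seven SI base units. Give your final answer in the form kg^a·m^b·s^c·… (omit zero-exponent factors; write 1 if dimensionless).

kg·m³·s⁻²·A²·mol⁻²·cd

lm = cd·sr = cd (luminous flux; sr is dimensionless).
N = kg·m/s² = kg·m·s⁻² (force = mass × acceleration).
So N⁻¹ = kg⁻¹·m⁻¹·s².
J = N·m (work = force × distance),
    = kg·m²·s⁻².
So J² = kg²·m⁴·s⁻⁴.
Combining: mol⁻²·A²·lm·N⁻¹·J² = mol⁻² · A² · cd · (kg⁻¹·m⁻¹·s²) · (kg²·m⁴·s⁻⁴) = kg·m³·s⁻²·A²·mol⁻²·cd.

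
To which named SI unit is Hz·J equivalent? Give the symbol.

W

Hz = 1/s = s⁻¹ (frequency is cycles per second).
J = N·m (work = force × distance),
    = kg·m²·s⁻².
Combining: Hz·J = s⁻¹ · (kg·m²·s⁻²) = kg·m²·s⁻³.
kg·m²·s⁻³ is the base-SI form of the watt.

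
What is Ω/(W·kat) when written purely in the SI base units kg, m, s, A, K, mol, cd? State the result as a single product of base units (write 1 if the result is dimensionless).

Ω = kg·m²·s⁻³·A⁻².
W = kg·m²·s⁻³.
So W⁻¹ = kg⁻¹·m⁻²·s³.
kat = s⁻¹·mol.
So kat⁻¹ = s·mol⁻¹.
Combining: Ω·W⁻¹·kat⁻¹ = (kg·m²·s⁻³·A⁻²) · (kg⁻¹·m⁻²·s³) · (s·mol⁻¹) = s·A⁻²·mol⁻¹.

s·A⁻²·mol⁻¹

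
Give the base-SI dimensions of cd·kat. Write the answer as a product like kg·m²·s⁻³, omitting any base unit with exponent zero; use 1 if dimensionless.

kat = s⁻¹·mol.
Combining: cd·kat = cd · (s⁻¹·mol) = s⁻¹·mol·cd.

s⁻¹·mol·cd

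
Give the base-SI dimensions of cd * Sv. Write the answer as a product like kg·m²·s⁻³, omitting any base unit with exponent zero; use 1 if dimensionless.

Sv = m²·s⁻².
Combining: cd·Sv = cd · (m²·s⁻²) = m²·s⁻²·cd.

m²·s⁻²·cd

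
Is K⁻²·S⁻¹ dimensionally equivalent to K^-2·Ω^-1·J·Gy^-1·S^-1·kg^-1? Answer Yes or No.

Left side:
  S = 1/Ω (conductance is reciprocal resistance),
      = kg⁻¹·m⁻²·s³·A².
  So S⁻¹ = kg·m²·s⁻³·A⁻².
  Combining: K⁻²·S⁻¹ = K⁻² · (kg·m²·s⁻³·A⁻²) = kg·m²·s⁻³·A⁻²·K⁻².
Right side:
  Ω = V/A (resistance = voltage per current),
      = kg·m²·s⁻³·A⁻².
  So Ω⁻¹ = kg⁻¹·m⁻²·s³·A².
  J = N·m (work = force × distance),
      = kg·m²·s⁻².
  Gy = J/kg (absorbed dose = energy per mass),
      = m²·s⁻².
  So Gy⁻¹ = m⁻²·s².
  S = 1/Ω (conductance is reciprocal resistance),
      = kg⁻¹·m⁻²·s³·A².
  So S⁻¹ = kg·m²·s⁻³·A⁻².
  Combining: K⁻²·Ω⁻¹·J·Gy⁻¹·S⁻¹·kg⁻¹ = K⁻² · (kg⁻¹·m⁻²·s³·A²) · (kg·m²·s⁻²) · (m⁻²·s²) · (kg·m²·s⁻³·A⁻²) · kg⁻¹ = K⁻².
Left is kg·m²·s⁻³·A⁻²·K⁻²; right is K⁻² — different.

No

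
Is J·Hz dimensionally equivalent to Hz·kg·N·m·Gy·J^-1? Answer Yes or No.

Left side:
  J = N·m (work = force × distance),
      = kg·m²·s⁻².
  Hz = 1/s = s⁻¹ (frequency is cycles per second).
  Combining: J·Hz = (kg·m²·s⁻²) · s⁻¹ = kg·m²·s⁻³.
Right side:
  Hz = s⁻¹.
  N = kg·m·s⁻².
  Gy = m²·s⁻².
  J = kg·m²·s⁻².
  So J⁻¹ = kg⁻¹·m⁻²·s².
  Combining: Hz·kg·N·m·Gy·J⁻¹ = s⁻¹ · kg · (kg·m·s⁻²) · m · (m²·s⁻²) · (kg⁻¹·m⁻²·s²) = kg·m²·s⁻³.
Both reduce to kg·m²·s⁻³.

Yes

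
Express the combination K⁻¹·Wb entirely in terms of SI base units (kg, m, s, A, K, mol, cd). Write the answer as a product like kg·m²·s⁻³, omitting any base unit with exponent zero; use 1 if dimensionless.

kg·m²·s⁻²·A⁻¹·K⁻¹

Wb = V·s (flux: a volt is a weber per second),
    = kg·m²·s⁻²·A⁻¹.
Combining: K⁻¹·Wb = K⁻¹ · (kg·m²·s⁻²·A⁻¹) = kg·m²·s⁻²·A⁻¹·K⁻¹.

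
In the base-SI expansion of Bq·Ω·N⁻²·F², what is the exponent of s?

Bq = 1/s = s⁻¹ (activity is decays per second).
Ω = V/A (resistance = voltage per current),
    = kg·m²·s⁻³·A⁻².
N = kg·m/s² = kg·m·s⁻² (force = mass × acceleration).
So N⁻² = kg⁻²·m⁻²·s⁴.
F = C/V (capacitance = charge per voltage),
    = A·s/(kg·m²·s⁻³·A⁻¹) (substituting C and V),
    = kg⁻¹·m⁻²·s⁴·A².
So F² = kg⁻²·m⁻⁴·s⁸·A⁴.
Combining: Bq·Ω·N⁻²·F² = s⁻¹ · (kg·m²·s⁻³·A⁻²) · (kg⁻²·m⁻²·s⁴) · (kg⁻²·m⁻⁴·s⁸·A⁴) = kg⁻³·m⁻⁴·s⁸·A².
The exponent of s is 8.

8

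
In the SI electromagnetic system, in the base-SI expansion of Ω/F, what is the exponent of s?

-7

F = C/V (capacitance = charge per voltage),
    = A·s/(kg·m²·s⁻³·A⁻¹) (substituting C and V),
    = kg⁻¹·m⁻²·s⁴·A².
So F⁻¹ = kg·m²·s⁻⁴·A⁻².
Ω = V/A (resistance = voltage per current),
    = kg·m²·s⁻³·A⁻².
Combining: F⁻¹·Ω = (kg·m²·s⁻⁴·A⁻²) · (kg·m²·s⁻³·A⁻²) = kg²·m⁴·s⁻⁷·A⁻⁴.
The exponent of s is -7.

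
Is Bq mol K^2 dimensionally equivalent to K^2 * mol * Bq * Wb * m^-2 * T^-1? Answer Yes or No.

Yes

Left side:
  Bq = s⁻¹.
  Combining: Bq·mol·K² = s⁻¹ · mol · K² = s⁻¹·K²·mol.
Right side:
  Bq = s⁻¹.
  Wb = kg·m²·s⁻²·A⁻¹.
  T = kg·s⁻²·A⁻¹.
  So T⁻¹ = kg⁻¹·s²·A.
  Combining: K²·mol·Bq·Wb·m⁻²·T⁻¹ = K² · mol · s⁻¹ · (kg·m²·s⁻²·A⁻¹) · m⁻² · (kg⁻¹·s²·A) = s⁻¹·K²·mol.
Both reduce to s⁻¹·K²·mol.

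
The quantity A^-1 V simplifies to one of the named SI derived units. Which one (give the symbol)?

V = kg·m²·s⁻³·A⁻¹.
Combining: A⁻¹·V = A⁻¹ · (kg·m²·s⁻³·A⁻¹) = kg·m²·s⁻³·A⁻².
kg·m²·s⁻³·A⁻² is the base-SI form of the ohm.

Ω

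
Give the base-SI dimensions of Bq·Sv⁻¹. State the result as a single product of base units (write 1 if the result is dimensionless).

Bq = 1/s = s⁻¹ (activity is decays per second).
Sv = J/kg (equivalent dose = energy per mass),
    = m²·s⁻².
So Sv⁻¹ = m⁻²·s².
Combining: Bq·Sv⁻¹ = s⁻¹ · (m⁻²·s²) = m⁻²·s.

m⁻²·s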